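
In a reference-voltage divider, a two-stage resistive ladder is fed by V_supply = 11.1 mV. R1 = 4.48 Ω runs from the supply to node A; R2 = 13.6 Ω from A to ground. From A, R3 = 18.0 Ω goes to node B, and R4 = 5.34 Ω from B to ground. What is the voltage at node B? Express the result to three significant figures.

The second stage (R3 + R4 = 23.34 Ω) loads node A in parallel with R2.
Effective lower resistance at A: R2 ‖ 23.34 = 8.593 Ω.
So V_A = 11.1 × 0.6573 = 7.296 mV.
V_B = V_A × 0.2288 = 1.669 mV.

V_B ≈ 1.67 mV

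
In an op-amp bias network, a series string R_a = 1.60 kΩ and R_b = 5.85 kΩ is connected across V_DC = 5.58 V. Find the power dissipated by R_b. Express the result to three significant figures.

ΣR = 7.450 kΩ → I = 5.58/7.450 = 0.7490 mA.
P(R_b) = I²·R_b = (0.7490)² × 5.85 = 3.282 mW.

P ≈ 3.28 mW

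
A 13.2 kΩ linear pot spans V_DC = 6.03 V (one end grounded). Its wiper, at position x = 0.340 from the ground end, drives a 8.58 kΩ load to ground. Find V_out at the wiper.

Split the track: R_lower = x·R_p = 4.488 kΩ, R_upper = (1−x)·R_p = 8.712 kΩ.
Lower segment in parallel with the load: 4.488 ‖ 8.58 = 2.947 kΩ.
V_out = 6.03 × 2.947/(8.712 + 2.947) = 1.524 V.

V_out ≈ 1.52 V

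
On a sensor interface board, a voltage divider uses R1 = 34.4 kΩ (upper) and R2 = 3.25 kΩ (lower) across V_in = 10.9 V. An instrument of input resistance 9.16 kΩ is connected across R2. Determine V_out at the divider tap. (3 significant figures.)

First combine the lower leg with the load: R2 ‖ R_L = 2.399 kΩ.
Voltage divider with the loaded lower leg: V_out = 10.9 × 2.399/(34.4 + 2.399) = 10.9 × 0.06519 = 0.7106 V.
(Unloaded it would be 0.941 V; the load pulls it down.)

V_out ≈ 0.711 V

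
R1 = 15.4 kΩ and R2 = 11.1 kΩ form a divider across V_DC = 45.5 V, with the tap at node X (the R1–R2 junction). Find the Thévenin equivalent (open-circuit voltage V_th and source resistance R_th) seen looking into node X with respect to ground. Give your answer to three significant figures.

V_th ≈ 19.1 V, R_th ≈ 6.45 kΩ

V_th is the unloaded tap voltage: V_DC · R2/(R1+R2) = 45.5 × 0.4189 = 19.06 V.
Looking into X with the source shorted: R_th = R1·R2/(R1+R2) = 15.40 × 11.1/26.50 = 6.451 kΩ.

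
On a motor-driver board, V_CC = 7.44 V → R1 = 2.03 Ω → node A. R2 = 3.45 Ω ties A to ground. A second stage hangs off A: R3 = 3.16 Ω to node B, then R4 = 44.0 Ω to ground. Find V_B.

V_B ≈ 4.25 V

Node A sees R2 in parallel with the series input of stage 2, R3 + R4 = 47.16 Ω.
R2 ‖ (R3+R4) = 3.215 Ω.
V_A = 7.44 × 3.215/(2.03 + 3.215) = 4.560 V.
Then the unloaded second divider: V_B = V_A × R4/(R3+R4) = 4.560 × 0.9330 = 4.255 V.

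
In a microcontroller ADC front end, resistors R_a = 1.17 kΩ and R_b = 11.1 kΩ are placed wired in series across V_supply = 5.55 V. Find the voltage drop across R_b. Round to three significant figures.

Series total: ΣR = 1.17 + 11.1 = 12.27 kΩ.
By the voltage-divider rule, V = 5.55 × 11.10/12.27 = 5.021 V.

V ≈ 5.02 V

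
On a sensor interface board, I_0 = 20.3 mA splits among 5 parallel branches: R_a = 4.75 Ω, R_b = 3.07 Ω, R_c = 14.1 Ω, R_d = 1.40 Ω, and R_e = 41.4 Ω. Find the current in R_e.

Total conductance ΣG = 1/4.75 + 1/3.07 + 1/14.1 + 1/1.40 + 1/41.4 = 1.346 (units of 1/Ω).
Current divider: I(R_e) = I_0 · G_k/ΣG = 20.3 × (0.02415/1.346) = 20.3 × 0.01795 = 0.3644 mA.

I ≈ 0.364 mA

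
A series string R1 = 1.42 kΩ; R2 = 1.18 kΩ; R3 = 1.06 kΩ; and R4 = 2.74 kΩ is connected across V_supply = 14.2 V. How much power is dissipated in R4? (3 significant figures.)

P ≈ 13.5 mW

The common current is I = 14.2/6.400 = 2.219 mA.
P(R4) = I²·R4 = (2.219)² × 2.74 = 13.49 mW.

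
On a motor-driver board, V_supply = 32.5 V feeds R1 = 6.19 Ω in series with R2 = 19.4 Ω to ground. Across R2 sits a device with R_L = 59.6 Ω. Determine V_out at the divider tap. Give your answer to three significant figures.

V_out ≈ 22.8 V

First combine the lower leg with the load: R2 ‖ R_L = 14.64 Ω.
Now apply the divider: V_out = 32.5 × 0.7028 = 22.84 V.
(Unloaded it would be 24.6 V; the load pulls it down.)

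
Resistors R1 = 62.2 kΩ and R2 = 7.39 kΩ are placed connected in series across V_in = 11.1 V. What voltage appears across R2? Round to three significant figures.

Total series resistance ΣR = 62.2 + 7.39 = 69.59 kΩ.
Voltage divider: V = V_in · (7.390 / 69.59) = 11.1 × 0.1062 = 1.179 V.

V ≈ 1.18 V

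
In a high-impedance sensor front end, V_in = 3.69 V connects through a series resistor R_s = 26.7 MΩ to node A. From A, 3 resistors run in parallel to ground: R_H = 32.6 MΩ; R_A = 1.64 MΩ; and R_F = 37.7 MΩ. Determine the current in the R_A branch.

Combine the parallel branches: R_p = (1/32.6 + 1/1.64 + 1/37.7)⁻¹ = 1.499 MΩ.
Node voltage V_A = V_in · R_p/(R_s + R_p) = 3.69 × 0.05317 = 0.1962 V.
I(R_A) = V_A / R_A = 0.1962/1.64 = 0.1196 µA.

I ≈ 0.120 µA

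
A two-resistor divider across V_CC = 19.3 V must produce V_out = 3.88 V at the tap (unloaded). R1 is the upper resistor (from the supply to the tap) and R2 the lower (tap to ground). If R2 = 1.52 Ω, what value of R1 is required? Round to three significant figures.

Required fraction k = V_out/V_CC = 0.2010.
R1 = R2·(1/k − 1) = 1.52 × 3.974 = 6.041 Ω.

R1 ≈ 6.04 Ω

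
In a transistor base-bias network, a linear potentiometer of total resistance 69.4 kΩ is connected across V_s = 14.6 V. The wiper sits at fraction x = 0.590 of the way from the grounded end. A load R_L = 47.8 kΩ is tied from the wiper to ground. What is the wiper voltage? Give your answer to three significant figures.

V_out ≈ 6.38 V

Lower segment x·R_p = 40.95 kΩ; upper segment (1−x)·R_p = 28.45 kΩ.
(x·R_p) ‖ R_L = 22.05 kΩ.
Then V_out = V_s · 22.05/(28.45 + 22.05) = 6.375 V.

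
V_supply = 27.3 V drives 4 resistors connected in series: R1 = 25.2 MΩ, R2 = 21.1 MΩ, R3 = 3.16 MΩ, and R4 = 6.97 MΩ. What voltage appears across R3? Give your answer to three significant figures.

V ≈ 1.53 V

ΣR = 25.2 + 21.1 + 3.16 + 6.97 = 56.43 MΩ.
By the voltage-divider rule, V = 27.3 × 3.160/56.43 = 1.529 V.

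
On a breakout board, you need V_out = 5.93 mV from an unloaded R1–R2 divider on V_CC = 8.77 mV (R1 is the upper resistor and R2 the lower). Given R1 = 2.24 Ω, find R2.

R2 ≈ 4.68 Ω

Required fraction k = V_out/V_CC = 0.6762.
Rearranging, R2 = R1·k/(1−k) = 2.24 × 2.088 = 4.677 Ω.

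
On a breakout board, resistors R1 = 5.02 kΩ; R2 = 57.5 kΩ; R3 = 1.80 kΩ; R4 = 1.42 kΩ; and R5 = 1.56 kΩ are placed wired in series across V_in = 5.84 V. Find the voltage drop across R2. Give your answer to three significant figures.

ΣR = 5.02 + 57.5 + 1.80 + 1.42 + 1.56 = 67.30 kΩ.
V = V_in · R/ΣR = 5.84 × 0.8544 = 4.990 V.

V ≈ 4.99 V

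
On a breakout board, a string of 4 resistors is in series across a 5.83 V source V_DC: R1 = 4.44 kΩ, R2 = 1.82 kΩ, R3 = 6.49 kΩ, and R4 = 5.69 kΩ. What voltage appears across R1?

V ≈ 1.40 V

Series total: ΣR = 4.44 + 1.82 + 6.49 + 5.69 = 18.44 kΩ.
V = V_DC · R/ΣR = 5.83 × 0.2408 = 1.404 V.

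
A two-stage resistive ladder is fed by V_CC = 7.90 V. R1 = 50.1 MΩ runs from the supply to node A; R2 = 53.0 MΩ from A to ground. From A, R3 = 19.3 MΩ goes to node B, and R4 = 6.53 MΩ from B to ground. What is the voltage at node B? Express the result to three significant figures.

V_B ≈ 0.514 V

Looking into the second stage from A: R3 + R4 = 25.83 MΩ appears in parallel with R2.
R2 ‖ (R3+R4) = 17.37 MΩ.
V_A = 7.90 × 17.37/(50.1 + 17.37) = 2.034 V.
V_B = V_A × 0.2528 = 0.5141 V.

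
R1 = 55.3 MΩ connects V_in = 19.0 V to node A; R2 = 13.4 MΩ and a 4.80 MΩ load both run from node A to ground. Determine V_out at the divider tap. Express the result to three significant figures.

First combine the lower leg with the load: R2 ‖ R_L = 3.534 MΩ.
Voltage divider with the loaded lower leg: V_out = 19.0 × 3.534/(55.3 + 3.534) = 19.0 × 0.06007 = 1.141 V.

V_out ≈ 1.14 V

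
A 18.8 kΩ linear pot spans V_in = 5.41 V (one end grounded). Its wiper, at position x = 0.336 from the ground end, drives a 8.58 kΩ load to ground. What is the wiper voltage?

V_out ≈ 1.22 V

Lower segment x·R_p = 6.317 kΩ; upper segment (1−x)·R_p = 12.48 kΩ.
R_L loads the lower segment: effective lower R = 3.638 kΩ.
Loaded-divider output: V_out = 5.41 × 0.2257 = 1.221 V.
(Unloaded: V_out = x·V_in = 1.82 V.)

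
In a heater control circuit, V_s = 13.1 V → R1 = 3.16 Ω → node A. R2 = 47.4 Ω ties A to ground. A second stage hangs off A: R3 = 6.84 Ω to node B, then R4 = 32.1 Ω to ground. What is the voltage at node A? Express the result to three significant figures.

V_A ≈ 11.4 V

Node A sees R2 in parallel with the series input of stage 2, R3 + R4 = 38.94 Ω.
R2 ‖ (R3+R4) = 21.38 Ω.
V_A = 13.1 × 21.38/(3.16 + 21.38) = 11.41 V.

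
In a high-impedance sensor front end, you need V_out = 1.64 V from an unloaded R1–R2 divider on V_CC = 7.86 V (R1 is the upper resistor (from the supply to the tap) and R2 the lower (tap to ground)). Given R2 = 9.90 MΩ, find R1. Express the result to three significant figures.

V_out/V_CC = R2/(R1+R2) = 0.2087.
R1 = R2·(1/k − 1) = 9.90 × 3.793 = 37.55 MΩ.

R1 ≈ 37.5 MΩ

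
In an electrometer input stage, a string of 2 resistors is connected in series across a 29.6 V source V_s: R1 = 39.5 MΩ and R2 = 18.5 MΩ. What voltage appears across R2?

V ≈ 9.44 V

Series total: ΣR = 39.5 + 18.5 = 58.00 MΩ.
Voltage divider: V = V_s · (18.50 / 58.00) = 29.6 × 0.3190 = 9.441 V.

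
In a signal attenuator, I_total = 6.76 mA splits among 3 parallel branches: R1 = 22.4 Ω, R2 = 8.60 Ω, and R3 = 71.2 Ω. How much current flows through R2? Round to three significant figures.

Total conductance ΣG = 1/22.4 + 1/8.60 + 1/71.2 = 0.1750 (units of 1/Ω).
By the current-divider rule, I = I_total · G_k/ΣG = 6.76 × 0.6646 = 4.493 mA.

I ≈ 4.49 mA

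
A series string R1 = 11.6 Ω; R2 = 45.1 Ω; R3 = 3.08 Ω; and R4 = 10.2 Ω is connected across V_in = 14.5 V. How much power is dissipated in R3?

The common current is I = 14.5/69.98 = 0.2072 A.
V(R3) = I·R = 0.6382 V; P = V·I = 0.6382 × 0.2072 = 0.1322 W.

P ≈ 0.132 W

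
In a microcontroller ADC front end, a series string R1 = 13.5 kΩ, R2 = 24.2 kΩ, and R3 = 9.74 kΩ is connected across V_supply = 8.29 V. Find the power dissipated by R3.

P ≈ 0.297 mW

The common current is I = 8.29/47.44 = 0.1747 mA.
P(R3) = I²·R3 = (0.1747)² × 9.74 = 0.2974 mW.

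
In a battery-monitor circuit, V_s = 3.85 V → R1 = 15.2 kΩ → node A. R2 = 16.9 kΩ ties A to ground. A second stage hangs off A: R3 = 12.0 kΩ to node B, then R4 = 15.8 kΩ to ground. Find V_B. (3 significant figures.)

V_B ≈ 0.895 V

The second stage (R3 + R4 = 27.80 kΩ) loads node A in parallel with R2.
R2 ‖ (R3+R4) = 10.51 kΩ.
First divider: V_A = V_s · 10.51/(15.2 + 10.51) = 1.574 V.
Stage 2 is unloaded, so V_B = V_A · R4/(R3+R4) = 1.574 × 15.8/27.80 = 0.8945 V.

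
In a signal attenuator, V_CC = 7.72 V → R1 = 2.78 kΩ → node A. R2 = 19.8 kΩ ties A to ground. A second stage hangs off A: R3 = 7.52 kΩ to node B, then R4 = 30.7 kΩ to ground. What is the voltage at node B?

Looking into the second stage from A: R3 + R4 = 38.22 kΩ appears in parallel with R2.
R2 ‖ (R3+R4) = 13.04 kΩ.
V_A = 7.72 × 13.04/(2.78 + 13.04) = 6.364 V.
Stage 2 is unloaded, so V_B = V_A · R4/(R3+R4) = 6.364 × 30.7/38.22 = 5.112 V.

V_B ≈ 5.11 V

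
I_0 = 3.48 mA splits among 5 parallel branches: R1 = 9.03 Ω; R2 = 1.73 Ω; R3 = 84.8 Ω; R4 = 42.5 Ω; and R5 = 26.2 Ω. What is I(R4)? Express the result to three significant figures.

I ≈ 0.107 mA

ΣG = 1/9.03 + 1/1.73 + 1/84.8 + 1/42.5 + 1/26.2 = 0.7623.
R4 takes the fraction G_k/ΣG = 0.02353/0.7623 = 0.03087, so I = 3.48 × 0.03087 = 0.1074 mA.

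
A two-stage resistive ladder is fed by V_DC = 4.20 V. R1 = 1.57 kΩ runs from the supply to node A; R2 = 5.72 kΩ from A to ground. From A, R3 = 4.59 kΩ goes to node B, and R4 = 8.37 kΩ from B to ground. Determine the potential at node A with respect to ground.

Looking into the second stage from A: R3 + R4 = 12.96 kΩ appears in parallel with R2.
R2 ‖ (R3+R4) = 3.968 kΩ.
V_A = 4.20 × 3.968/(1.57 + 3.968) = 3.009 V.

V_A ≈ 3.01 V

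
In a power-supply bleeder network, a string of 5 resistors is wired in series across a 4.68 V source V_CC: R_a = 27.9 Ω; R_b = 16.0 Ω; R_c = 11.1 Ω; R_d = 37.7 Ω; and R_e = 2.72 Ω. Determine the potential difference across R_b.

V ≈ 0.785 V

Total series resistance ΣR = 27.9 + 16.0 + 11.1 + 37.7 + 2.72 = 95.42 Ω.
V = V_CC · R/ΣR = 4.68 × 0.1677 = 0.7847 V.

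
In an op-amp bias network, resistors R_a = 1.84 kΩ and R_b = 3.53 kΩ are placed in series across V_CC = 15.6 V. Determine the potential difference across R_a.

Total series resistance ΣR = 1.84 + 3.53 = 5.370 kΩ.
By the voltage-divider rule, V = 15.6 × 1.840/5.370 = 5.345 V.

V ≈ 5.35 V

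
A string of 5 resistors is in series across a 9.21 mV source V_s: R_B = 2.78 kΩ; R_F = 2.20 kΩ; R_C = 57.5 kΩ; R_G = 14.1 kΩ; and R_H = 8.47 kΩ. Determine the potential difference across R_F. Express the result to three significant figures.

V ≈ 0.238 mV

ΣR = 2.78 + 2.20 + 57.5 + 14.1 + 8.47 = 85.05 kΩ.
Voltage divider: V = V_s · (2.200 / 85.05) = 9.21 × 0.02587 = 0.2382 mV.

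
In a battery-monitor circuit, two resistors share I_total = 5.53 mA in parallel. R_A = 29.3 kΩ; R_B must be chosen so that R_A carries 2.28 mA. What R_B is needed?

R_B ≈ 20.6 kΩ

In a two-way split, I_A/I_total = R_B/(R_A + R_B).
2.28/5.53 = R_B/(R_A + R_B) → R_B = R_A · (0.4123)/(1 − 0.4123) = 29.3 × 0.7015 = 20.56 kΩ.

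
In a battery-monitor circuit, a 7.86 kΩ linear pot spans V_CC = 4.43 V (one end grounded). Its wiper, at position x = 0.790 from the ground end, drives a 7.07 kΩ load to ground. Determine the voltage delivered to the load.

The pot divides into 1.651 kΩ above the wiper and 6.209 kΩ below.
R_L loads the lower segment: effective lower R = 3.306 kΩ.
V_out = 4.43 × 3.306/(1.651 + 3.306) = 2.955 V.

V_out ≈ 2.95 V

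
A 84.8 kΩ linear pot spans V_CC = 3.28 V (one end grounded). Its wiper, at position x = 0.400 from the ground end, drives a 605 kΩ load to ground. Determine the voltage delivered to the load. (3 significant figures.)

V_out ≈ 1.27 V

Split the track: R_lower = x·R_p = 33.92 kΩ, R_upper = (1−x)·R_p = 50.88 kΩ.
Lower segment in parallel with the load: 33.92 ‖ 605 = 32.12 kΩ.
Loaded-divider output: V_out = 3.28 × 0.3870 = 1.269 V.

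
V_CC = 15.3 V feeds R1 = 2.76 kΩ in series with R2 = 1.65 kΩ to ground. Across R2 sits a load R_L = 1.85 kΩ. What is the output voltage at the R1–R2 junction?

First combine the lower leg with the load: R2 ‖ R_L = 0.8721 kΩ.
Now apply the divider: V_out = 15.3 × 0.2401 = 3.674 V.

V_out ≈ 3.67 V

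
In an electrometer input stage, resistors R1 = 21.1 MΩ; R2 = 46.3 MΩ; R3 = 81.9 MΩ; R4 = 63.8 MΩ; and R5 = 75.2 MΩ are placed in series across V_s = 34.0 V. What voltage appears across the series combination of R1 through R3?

ΣR = 21.1 + 46.3 + 81.9 + 63.8 + 75.2 = 288.3 MΩ.
R_{R1..R3} = 21.1 + 46.3 + 81.9 = 149.3 MΩ.
Voltage divider: V = V_s · (149.3 / 288.3) = 34.0 × 0.5179 = 17.61 V.

V ≈ 17.6 V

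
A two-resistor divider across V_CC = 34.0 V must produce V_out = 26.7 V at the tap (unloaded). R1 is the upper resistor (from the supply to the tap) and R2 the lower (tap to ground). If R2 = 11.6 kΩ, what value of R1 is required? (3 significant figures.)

The divider ratio is R2/(R1+R2) = 26.7/34.0 = 0.7853.
R1 = R2·(1/k − 1) = 11.6 × 0.2734 = 3.172 kΩ.

R1 ≈ 3.17 kΩ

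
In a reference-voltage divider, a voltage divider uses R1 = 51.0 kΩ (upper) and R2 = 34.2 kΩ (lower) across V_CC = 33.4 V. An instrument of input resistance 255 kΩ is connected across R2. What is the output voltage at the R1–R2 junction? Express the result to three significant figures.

V_out ≈ 12.4 V

First combine the lower leg with the load: R2 ‖ R_L = 30.16 kΩ.
Now apply the divider: V_out = 33.4 × 0.3716 = 12.41 V.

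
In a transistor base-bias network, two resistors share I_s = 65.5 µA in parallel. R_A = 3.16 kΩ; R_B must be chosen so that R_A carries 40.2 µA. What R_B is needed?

In a two-way split, I_A/I_s = R_B/(R_A + R_B).
With f = 0.6137, R_B = R_A · f/(1−f) = 3.16 × 1.589 = 5.021 kΩ.

R_B ≈ 5.02 kΩ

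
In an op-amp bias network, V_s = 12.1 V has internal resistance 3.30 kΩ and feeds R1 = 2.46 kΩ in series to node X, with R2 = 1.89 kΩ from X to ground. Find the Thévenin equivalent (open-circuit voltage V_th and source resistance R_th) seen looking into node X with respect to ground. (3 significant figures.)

R1' = 3.30 + 2.46 = 5.760 kΩ (source resistance + R1).
Open-circuit (no load on X): V_th = V_s · R2/(R1' + R2) = 12.1 × 1.89/(5.760 + 1.89) = 2.989 V.
Looking into X with the source shorted: R_th = R1'·R2/(R1'+R2) = 5.760 × 1.89/7.650 = 1.423 kΩ.

V_th ≈ 2.99 V, R_th ≈ 1.42 kΩ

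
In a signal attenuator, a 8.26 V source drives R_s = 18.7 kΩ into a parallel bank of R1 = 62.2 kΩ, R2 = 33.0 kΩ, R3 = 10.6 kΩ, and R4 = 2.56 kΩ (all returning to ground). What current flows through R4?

Combine the parallel branches: R_p = (1/62.2 + 1/33.0 + 1/10.6 + 1/2.56)⁻¹ = 1.882 kΩ.
Node voltage V_A = V_in · R_p/(R_s + R_p) = 8.26 × 0.09144 = 0.7553 V.
I(R4) = V_A / R4 = 0.7553/2.56 = 0.2950 mA.

I ≈ 0.295 mA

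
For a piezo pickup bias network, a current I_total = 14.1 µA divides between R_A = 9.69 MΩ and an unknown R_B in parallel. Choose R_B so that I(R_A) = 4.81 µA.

R_B ≈ 5.02 MΩ

The fraction through R_A equals R_B/(R_A+R_B).
4.81/14.1 = R_B/(R_A + R_B) → R_B = R_A · (0.3411)/(1 − 0.3411) = 9.69 × 0.5178 = 5.017 MΩ.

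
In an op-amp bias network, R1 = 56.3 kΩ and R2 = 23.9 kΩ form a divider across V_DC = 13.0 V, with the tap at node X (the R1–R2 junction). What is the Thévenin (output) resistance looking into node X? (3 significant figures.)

Looking into X with the source shorted: R_th = R1·R2/(R1+R2) = 56.30 × 23.9/80.20 = 16.78 kΩ.

R_th ≈ 16.8 kΩ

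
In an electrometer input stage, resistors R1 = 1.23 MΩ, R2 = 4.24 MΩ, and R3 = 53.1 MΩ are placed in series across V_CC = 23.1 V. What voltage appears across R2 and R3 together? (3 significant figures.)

Total series resistance ΣR = 1.23 + 4.24 + 53.1 = 58.57 MΩ.
R_{R2..R3} = 4.24 + 53.1 = 57.34 MΩ.
Voltage divider: V = V_CC · (57.34 / 58.57) = 23.1 × 0.9790 = 22.61 V.

V ≈ 22.6 V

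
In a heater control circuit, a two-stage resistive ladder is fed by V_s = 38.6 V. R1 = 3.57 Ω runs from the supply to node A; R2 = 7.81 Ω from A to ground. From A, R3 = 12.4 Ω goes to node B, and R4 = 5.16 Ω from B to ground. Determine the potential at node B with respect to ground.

The second stage (R3 + R4 = 17.56 Ω) loads node A in parallel with R2.
Effective lower resistance at A: R2 ‖ 17.56 = 5.406 Ω.
V_A = 38.6 × 5.406/(3.57 + 5.406) = 23.25 V.
Stage 2 is unloaded, so V_B = V_A · R4/(R3+R4) = 23.25 × 5.16/17.56 = 6.831 V.

V_B ≈ 6.83 V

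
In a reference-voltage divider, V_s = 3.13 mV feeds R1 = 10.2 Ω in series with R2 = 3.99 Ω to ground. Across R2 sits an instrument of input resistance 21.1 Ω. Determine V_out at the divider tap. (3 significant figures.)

V_out ≈ 0.775 mV

R2 ‖ R_L = (3.99 × 21.1)/(3.99 + 21.1) = 3.355 Ω.
Voltage divider with the loaded lower leg: V_out = 3.13 × 3.355/(10.2 + 3.355) = 3.13 × 0.2475 = 0.7748 mV.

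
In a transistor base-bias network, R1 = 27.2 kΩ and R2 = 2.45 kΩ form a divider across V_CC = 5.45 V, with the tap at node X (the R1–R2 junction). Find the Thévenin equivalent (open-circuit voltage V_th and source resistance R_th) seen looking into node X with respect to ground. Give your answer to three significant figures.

V_th ≈ 0.450 V, R_th ≈ 2.25 kΩ

V_th is the unloaded tap voltage: V_CC · R2/(R1+R2) = 5.45 × 0.08263 = 0.4503 V.
With V_CC suppressed (replaced by a short), R_th = R1 ‖ R2 = (27.20 × 2.45)/(27.20 + 2.45) = 2.248 kΩ.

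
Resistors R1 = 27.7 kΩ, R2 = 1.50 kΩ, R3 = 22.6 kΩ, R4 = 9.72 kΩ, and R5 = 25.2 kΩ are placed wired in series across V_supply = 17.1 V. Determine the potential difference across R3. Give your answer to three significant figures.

Total series resistance ΣR = 27.7 + 1.50 + 22.6 + 9.72 + 25.2 = 86.72 kΩ.
Voltage divider: V = V_supply · (22.60 / 86.72) = 17.1 × 0.2606 = 4.456 V.

V ≈ 4.46 V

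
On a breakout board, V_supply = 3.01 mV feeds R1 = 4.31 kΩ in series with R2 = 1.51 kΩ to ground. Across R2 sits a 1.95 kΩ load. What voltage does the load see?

V_out ≈ 0.496 mV

First combine the lower leg with the load: R2 ‖ R_L = 0.8510 kΩ.
Now apply the divider: V_out = 3.01 × 0.1649 = 0.4963 mV.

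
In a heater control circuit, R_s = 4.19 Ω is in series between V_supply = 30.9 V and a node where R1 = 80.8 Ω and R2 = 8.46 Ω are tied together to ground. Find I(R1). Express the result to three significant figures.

Combine the parallel branches: R_p = (1/80.8 + 1/8.46)⁻¹ = 7.658 Ω.
Node voltage V_A = V_supply · R_p/(R_s + R_p) = 30.9 × 0.6464 = 19.97 V.
I(R1) = V_A / R1 = 19.97/80.8 = 0.2472 A.
(Check via current divider: I_total = 2.608 A; share G_k/ΣG = 0.09478 → same result.)

I ≈ 0.247 A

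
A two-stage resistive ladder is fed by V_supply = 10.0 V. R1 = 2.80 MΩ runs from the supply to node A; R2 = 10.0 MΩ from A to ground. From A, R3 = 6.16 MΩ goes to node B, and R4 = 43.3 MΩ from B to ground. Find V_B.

The second stage (R3 + R4 = 49.46 MΩ) loads node A in parallel with R2.
R2 ‖ (R3+R4) = 8.318 MΩ.
So V_A = 10.0 × 0.7482 = 7.482 V.
Stage 2 is unloaded, so V_B = V_A · R4/(R3+R4) = 7.482 × 43.3/49.46 = 6.550 V.

V_B ≈ 6.55 V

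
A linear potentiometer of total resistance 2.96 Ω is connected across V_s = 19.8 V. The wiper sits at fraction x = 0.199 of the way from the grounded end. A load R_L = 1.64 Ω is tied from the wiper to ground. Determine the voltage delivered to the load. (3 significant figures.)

V_out ≈ 3.06 V

Split the track: R_lower = x·R_p = 0.5890 Ω, R_upper = (1−x)·R_p = 2.371 Ω.
Lower segment in parallel with the load: 0.5890 ‖ 1.64 = 0.4334 Ω.
V_out = 19.8 × 0.4334/(2.371 + 0.4334) = 3.060 V.
(Unloaded: V_out = x·V_s = 3.94 V.)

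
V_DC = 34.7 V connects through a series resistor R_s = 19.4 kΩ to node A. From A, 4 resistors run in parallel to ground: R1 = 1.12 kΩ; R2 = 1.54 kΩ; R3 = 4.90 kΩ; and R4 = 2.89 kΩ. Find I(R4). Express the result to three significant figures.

I ≈ 0.289 mA

Combine the parallel branches: R_p = (1/1.12 + 1/1.54 + 1/4.90 + 1/2.89)⁻¹ = 0.4779 kΩ.
V_A = 34.7 × 0.4779/19.88 = 0.8343 V.
I(R4) = V_A / R4 = 0.8343/2.89 = 0.2887 mA.
(Equivalently: I_total = 1.746 mA, then current-divider fraction G_k/ΣG = 0.1654.)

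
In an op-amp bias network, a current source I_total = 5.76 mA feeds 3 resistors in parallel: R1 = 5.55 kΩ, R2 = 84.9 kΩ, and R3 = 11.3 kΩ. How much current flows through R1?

I ≈ 3.70 mA

Total conductance ΣG = 1/5.55 + 1/84.9 + 1/11.3 = 0.2805 (units of 1/kΩ).
Current divider: I(R1) = I_total · G_k/ΣG = 5.76 × (0.1802/0.2805) = 5.76 × 0.6425 = 3.701 mA.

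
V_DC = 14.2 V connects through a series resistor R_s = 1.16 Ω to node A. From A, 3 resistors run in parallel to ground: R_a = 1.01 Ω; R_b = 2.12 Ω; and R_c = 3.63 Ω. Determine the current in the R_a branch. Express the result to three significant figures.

I ≈ 4.66 A

Parallel bank: R_p = 1/(1/1.01 + 1/2.12 + 1/3.63) = 0.5756 Ω.
V_A by voltage divider: V_A = 14.2 × 0.5756/(1.16 + 0.5756) = 4.709 V.
I(R_a) = V_A / R_a = 4.709/1.01 = 4.663 A.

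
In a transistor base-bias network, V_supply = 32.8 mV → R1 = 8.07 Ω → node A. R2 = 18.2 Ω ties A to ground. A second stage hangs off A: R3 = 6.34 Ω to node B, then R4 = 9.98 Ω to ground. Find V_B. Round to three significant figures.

V_B ≈ 10.4 mV

Node A sees R2 in parallel with the series input of stage 2, R3 + R4 = 16.32 Ω.
R2 ‖ (R3+R4) = 8.604 Ω.
So V_A = 32.8 × 0.5160 = 16.93 mV.
Stage 2 is unloaded, so V_B = V_A · R4/(R3+R4) = 16.93 × 9.98/16.32 = 10.35 mV.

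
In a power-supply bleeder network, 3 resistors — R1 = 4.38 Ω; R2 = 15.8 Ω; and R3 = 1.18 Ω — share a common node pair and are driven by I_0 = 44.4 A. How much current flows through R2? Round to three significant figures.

Total conductance ΣG = 1/4.38 + 1/15.8 + 1/1.18 = 1.139 (units of 1/Ω).
By the current-divider rule, I = I_0 · G_k/ΣG = 44.4 × 0.05556 = 2.467 A.

I ≈ 2.47 A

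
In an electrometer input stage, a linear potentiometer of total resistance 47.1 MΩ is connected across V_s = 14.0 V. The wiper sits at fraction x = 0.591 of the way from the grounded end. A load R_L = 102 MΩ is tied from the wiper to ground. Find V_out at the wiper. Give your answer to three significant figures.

V_out ≈ 7.44 V

Split the track: R_lower = x·R_p = 27.84 MΩ, R_upper = (1−x)·R_p = 19.26 MΩ.
(x·R_p) ‖ R_L = 21.87 MΩ.
Then V_out = V_s · 21.87/(19.26 + 21.87) = 7.443 V.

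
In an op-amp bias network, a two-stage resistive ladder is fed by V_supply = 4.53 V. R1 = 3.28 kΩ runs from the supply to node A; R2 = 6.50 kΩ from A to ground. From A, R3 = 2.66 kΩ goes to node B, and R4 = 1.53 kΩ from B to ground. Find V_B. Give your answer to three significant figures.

V_B ≈ 0.723 V

The second stage (R3 + R4 = 4.190 kΩ) loads node A in parallel with R2.
Effective lower resistance at A: R2 ‖ 4.190 = 2.548 kΩ.
V_A = 4.53 × 2.548/(3.28 + 2.548) = 1.980 V.
V_B = V_A × 0.3652 = 0.7231 V.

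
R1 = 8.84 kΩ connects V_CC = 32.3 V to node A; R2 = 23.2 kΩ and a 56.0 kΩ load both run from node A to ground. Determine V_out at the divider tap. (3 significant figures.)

The load sits in parallel with R2, giving an effective lower resistance R2' = R2·R_L/(R2+R_L) = 16.40 kΩ.
Voltage divider with the loaded lower leg: V_out = 32.3 × 16.40/(8.84 + 16.40) = 32.3 × 0.6498 = 20.99 V.

V_out ≈ 21.0 V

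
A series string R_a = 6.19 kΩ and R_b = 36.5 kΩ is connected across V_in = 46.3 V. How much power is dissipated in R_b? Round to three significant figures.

P ≈ 42.9 mW

Series current I = V_in/ΣR = 46.3/42.69 = 1.085 mA.
V(R_b) = I·R = 39.59 V; P = V·I = 39.59 × 1.085 = 42.93 mW.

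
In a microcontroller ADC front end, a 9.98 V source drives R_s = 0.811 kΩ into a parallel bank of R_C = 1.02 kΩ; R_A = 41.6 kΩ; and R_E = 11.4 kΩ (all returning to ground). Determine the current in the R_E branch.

Parallel bank: R_p = 1/(1/1.02 + 1/41.6 + 1/11.4) = 0.9156 kΩ.
V_A = 9.98 × 0.9156/1.727 = 5.292 V.
Branch current I = V_A/R_E = 5.292/11.4 = 0.4642 mA.

I ≈ 0.464 mA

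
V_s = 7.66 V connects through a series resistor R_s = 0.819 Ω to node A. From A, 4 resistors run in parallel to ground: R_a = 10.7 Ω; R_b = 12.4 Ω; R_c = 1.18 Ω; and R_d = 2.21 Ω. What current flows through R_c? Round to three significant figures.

Parallel bank: R_p = 1/(1/10.7 + 1/12.4 + 1/1.18 + 1/2.21) = 0.6784 Ω.
V_A = 7.66 × 0.6784/1.497 = 3.470 V.
I(R_c) = V_A / R_c = 3.470/1.18 = 2.941 A.
(Equivalently: I_total = 5.116 A, then current-divider fraction G_k/ΣG = 0.5749.)

I ≈ 2.94 A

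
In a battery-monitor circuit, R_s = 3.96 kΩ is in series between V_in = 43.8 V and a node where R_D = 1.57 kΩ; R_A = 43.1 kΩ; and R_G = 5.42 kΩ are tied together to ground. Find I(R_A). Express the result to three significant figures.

Combine the parallel branches: R_p = (1/1.57 + 1/43.1 + 1/5.42)⁻¹ = 1.184 kΩ.
Node voltage V_A = V_in · R_p/(R_s + R_p) = 43.8 × 0.2302 = 10.08 V.
I(R_A) = V_A / R_A = 10.08/43.1 = 0.2339 mA.
(Check via current divider: I_total = 8.515 mA; share G_k/ΣG = 0.02747 → same result.)

I ≈ 0.234 mA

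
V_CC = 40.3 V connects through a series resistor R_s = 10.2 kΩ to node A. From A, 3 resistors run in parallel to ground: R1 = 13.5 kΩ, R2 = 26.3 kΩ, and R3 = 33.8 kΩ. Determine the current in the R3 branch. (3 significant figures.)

I ≈ 0.488 mA

Equivalent of the parallel group: R_p = 7.058 kΩ.
V_A = 40.3 × 7.058/17.26 = 16.48 V.
Branch current I = V_A/R3 = 16.48/33.8 = 0.4876 mA.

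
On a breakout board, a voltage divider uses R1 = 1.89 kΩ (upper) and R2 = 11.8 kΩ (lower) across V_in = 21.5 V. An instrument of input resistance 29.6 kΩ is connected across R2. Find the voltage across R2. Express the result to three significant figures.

V_out ≈ 17.6 V

R2 ‖ R_L = (11.8 × 29.6)/(11.8 + 29.6) = 8.437 kΩ.
Voltage divider with the loaded lower leg: V_out = 21.5 × 8.437/(1.89 + 8.437) = 21.5 × 0.8170 = 17.57 V.
(Unloaded it would be 18.5 V; the load pulls it down.)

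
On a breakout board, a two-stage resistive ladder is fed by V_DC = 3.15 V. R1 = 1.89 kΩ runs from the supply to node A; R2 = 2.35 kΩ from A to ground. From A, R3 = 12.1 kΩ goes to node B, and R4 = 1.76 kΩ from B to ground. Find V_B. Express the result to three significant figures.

The second stage (R3 + R4 = 13.86 kΩ) loads node A in parallel with R2.
R2 ‖ (R3+R4) = 2.009 kΩ.
First divider: V_A = V_DC · 2.009/(1.89 + 2.009) = 1.623 V.
Then the unloaded second divider: V_B = V_A × R4/(R3+R4) = 1.623 × 0.1270 = 0.2061 V.

V_B ≈ 0.206 V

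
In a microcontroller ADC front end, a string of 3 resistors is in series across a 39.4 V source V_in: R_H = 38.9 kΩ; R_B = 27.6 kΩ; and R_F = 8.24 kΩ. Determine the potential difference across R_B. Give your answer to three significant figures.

V ≈ 14.5 V

ΣR = 38.9 + 27.6 + 8.24 = 74.74 kΩ.
V = V_in · R/ΣR = 39.4 × 0.3693 = 14.55 V.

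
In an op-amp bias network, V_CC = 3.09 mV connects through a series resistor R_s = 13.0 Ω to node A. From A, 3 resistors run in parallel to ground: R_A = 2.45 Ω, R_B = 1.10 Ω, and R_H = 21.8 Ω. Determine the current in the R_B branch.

Equivalent of the parallel group: R_p = 0.7336 Ω.
Node voltage V_A = V_CC · R_p/(R_s + R_p) = 3.09 × 0.05342 = 0.1651 mV.
I(R_B) = V_A / R_B = 0.1651/1.10 = 0.1501 mA.

I ≈ 0.150 mA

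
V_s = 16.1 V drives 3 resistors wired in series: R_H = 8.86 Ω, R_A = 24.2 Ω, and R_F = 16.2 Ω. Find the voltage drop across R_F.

ΣR = 8.86 + 24.2 + 16.2 = 49.26 Ω.
Voltage divider: V = V_s · (16.20 / 49.26) = 16.1 × 0.3289 = 5.295 V.

V ≈ 5.29 V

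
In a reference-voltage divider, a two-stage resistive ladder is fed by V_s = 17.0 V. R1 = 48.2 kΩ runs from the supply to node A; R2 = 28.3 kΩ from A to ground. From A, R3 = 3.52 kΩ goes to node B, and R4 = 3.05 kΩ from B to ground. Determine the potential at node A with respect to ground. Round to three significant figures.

Looking into the second stage from A: R3 + R4 = 6.570 kΩ appears in parallel with R2.
R2 ‖ (R3+R4) = 5.332 kΩ.
First divider: V_A = V_s · 5.332/(48.2 + 5.332) = 1.693 V.

V_A ≈ 1.69 V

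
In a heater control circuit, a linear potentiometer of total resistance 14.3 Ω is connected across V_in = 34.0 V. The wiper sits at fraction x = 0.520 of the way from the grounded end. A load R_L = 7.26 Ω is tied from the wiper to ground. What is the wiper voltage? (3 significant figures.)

Lower segment x·R_p = 7.436 Ω; upper segment (1−x)·R_p = 6.864 Ω.
Lower segment in parallel with the load: 7.436 ‖ 7.26 = 3.673 Ω.
V_out = 34.0 × 3.673/(6.864 + 3.673) = 11.85 V.
(Unloaded: V_out = x·V_in = 17.7 V.)

V_out ≈ 11.9 V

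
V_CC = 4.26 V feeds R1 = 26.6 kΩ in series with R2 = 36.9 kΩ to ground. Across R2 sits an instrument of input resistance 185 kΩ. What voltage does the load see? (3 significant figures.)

R2 ‖ R_L = (36.9 × 185)/(36.9 + 185) = 30.76 kΩ.
Then V_out = V_CC · R2'/(R1 + R2') = 4.26 × 30.76/57.36 = 2.285 V.

V_out ≈ 2.28 V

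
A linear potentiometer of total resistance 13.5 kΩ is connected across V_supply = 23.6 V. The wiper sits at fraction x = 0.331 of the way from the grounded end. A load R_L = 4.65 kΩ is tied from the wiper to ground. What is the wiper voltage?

Split the track: R_lower = x·R_p = 4.469 kΩ, R_upper = (1−x)·R_p = 9.032 kΩ.
R_L loads the lower segment: effective lower R = 2.279 kΩ.
Loaded-divider output: V_out = 23.6 × 0.2015 = 4.755 V.

V_out ≈ 4.75 V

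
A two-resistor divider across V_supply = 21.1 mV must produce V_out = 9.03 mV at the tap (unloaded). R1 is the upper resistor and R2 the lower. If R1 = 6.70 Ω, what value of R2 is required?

The divider ratio is R2/(R1+R2) = 9.03/21.1 = 0.4280.
R2 = R1 · 0.4280/(1 − 0.4280) = 5.013 Ω.

R2 ≈ 5.01 Ω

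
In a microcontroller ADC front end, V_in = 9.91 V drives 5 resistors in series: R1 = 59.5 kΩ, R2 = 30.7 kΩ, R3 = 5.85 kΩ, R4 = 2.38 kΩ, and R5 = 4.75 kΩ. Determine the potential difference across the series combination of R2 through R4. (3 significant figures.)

Total series resistance ΣR = 59.5 + 30.7 + 5.85 + 2.38 + 4.75 = 103.2 kΩ.
R_{R2..R4} = 30.7 + 5.85 + 2.38 = 38.93 kΩ.
V = V_in · R/ΣR = 9.91 × 0.3773 = 3.739 V.

V ≈ 3.74 V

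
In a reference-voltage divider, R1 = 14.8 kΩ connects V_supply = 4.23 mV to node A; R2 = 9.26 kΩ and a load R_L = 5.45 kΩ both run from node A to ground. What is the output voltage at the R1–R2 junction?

V_out ≈ 0.796 mV

The load sits in parallel with R2, giving an effective lower resistance R2' = R2·R_L/(R2+R_L) = 3.431 kΩ.
Voltage divider with the loaded lower leg: V_out = 4.23 × 3.431/(14.8 + 3.431) = 4.23 × 0.1882 = 0.7960 mV.
(Unloaded it would be 1.63 mV; the load pulls it down.)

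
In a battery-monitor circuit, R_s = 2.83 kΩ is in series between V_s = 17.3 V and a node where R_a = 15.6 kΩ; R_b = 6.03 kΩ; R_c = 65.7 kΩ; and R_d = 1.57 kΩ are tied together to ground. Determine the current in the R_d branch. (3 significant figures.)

Parallel bank: R_p = 1/(1/15.6 + 1/6.03 + 1/65.7 + 1/1.57) = 1.134 kΩ.
V_A = 17.3 × 1.134/3.964 = 4.948 V.
I(R_d) = V_A / R_d = 4.948/1.57 = 3.152 mA.

I ≈ 3.15 mA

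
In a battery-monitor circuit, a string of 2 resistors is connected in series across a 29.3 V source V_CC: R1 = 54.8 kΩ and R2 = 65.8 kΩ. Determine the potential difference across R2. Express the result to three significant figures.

V ≈ 16.0 V

Total series resistance ΣR = 54.8 + 65.8 = 120.6 kΩ.
By the voltage-divider rule, V = 29.3 × 65.80/120.6 = 15.99 V.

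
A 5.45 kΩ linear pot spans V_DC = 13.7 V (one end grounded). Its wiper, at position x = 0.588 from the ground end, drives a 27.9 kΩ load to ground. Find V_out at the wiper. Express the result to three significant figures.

The pot divides into 2.245 kΩ above the wiper and 3.205 kΩ below.
(x·R_p) ‖ R_L = 2.874 kΩ.
Loaded-divider output: V_out = 13.7 × 0.5614 = 7.692 V.

V_out ≈ 7.69 V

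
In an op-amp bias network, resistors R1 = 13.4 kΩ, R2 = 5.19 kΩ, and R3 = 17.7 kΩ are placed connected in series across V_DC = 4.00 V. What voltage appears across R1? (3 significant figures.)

ΣR = 13.4 + 5.19 + 17.7 = 36.29 kΩ.
By the voltage-divider rule, V = 4.00 × 13.40/36.29 = 1.477 V.

V ≈ 1.48 V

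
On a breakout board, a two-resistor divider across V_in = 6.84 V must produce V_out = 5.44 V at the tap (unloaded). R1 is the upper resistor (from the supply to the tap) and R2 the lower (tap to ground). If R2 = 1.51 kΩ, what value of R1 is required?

R1 ≈ 0.389 kΩ

V_out/V_in = R2/(R1+R2) = 0.7953.
Rearranging, R1 = R2·(1−k)/k = 1.51 × 0.2574 = 0.3886 kΩ.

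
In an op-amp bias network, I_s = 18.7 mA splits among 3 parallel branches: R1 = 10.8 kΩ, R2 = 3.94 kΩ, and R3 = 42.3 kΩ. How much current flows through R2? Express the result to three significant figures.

I ≈ 12.8 mA

ΣG = 1/10.8 + 1/3.94 + 1/42.3 = 0.3700.
R2 takes the fraction G_k/ΣG = 0.2538/0.3700 = 0.6859, so I = 18.7 × 0.6859 = 12.83 mA.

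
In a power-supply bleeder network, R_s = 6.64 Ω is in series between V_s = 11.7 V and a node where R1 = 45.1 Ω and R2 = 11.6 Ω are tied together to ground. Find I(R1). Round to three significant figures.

Parallel bank: R_p = 1/(1/45.1 + 1/11.6) = 9.227 Ω.
Node voltage V_A = V_s · R_p/(R_s + R_p) = 11.7 × 0.5815 = 6.804 V.
I(R1) = V_A / R1 = 6.804/45.1 = 0.1509 A.

I ≈ 0.151 A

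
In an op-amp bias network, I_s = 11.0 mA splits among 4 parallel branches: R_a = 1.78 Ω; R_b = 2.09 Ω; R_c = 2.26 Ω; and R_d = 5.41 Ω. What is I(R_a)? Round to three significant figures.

ΣG = 1/1.78 + 1/2.09 + 1/2.26 + 1/5.41 = 1.668.
R_a takes the fraction G_k/ΣG = 0.5618/1.668 = 0.3369, so I = 11.0 × 0.3369 = 3.706 mA.

I ≈ 3.71 mA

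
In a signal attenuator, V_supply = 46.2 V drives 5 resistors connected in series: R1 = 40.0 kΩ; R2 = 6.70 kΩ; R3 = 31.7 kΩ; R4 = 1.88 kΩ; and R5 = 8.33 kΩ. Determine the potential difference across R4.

V ≈ 0.980 V

ΣR = 40.0 + 6.70 + 31.7 + 1.88 + 8.33 = 88.61 kΩ.
Voltage divider: V = V_supply · (1.880 / 88.61) = 46.2 × 0.02122 = 0.9802 V.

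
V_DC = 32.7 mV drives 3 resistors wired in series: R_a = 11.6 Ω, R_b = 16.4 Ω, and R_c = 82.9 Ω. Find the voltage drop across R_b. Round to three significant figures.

ΣR = 11.6 + 16.4 + 82.9 = 110.9 Ω.
By the voltage-divider rule, V = 32.7 × 16.40/110.9 = 4.836 mV.

V ≈ 4.84 mV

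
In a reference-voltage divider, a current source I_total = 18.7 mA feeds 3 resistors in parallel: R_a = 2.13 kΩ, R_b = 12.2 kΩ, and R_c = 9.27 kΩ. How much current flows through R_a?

I ≈ 13.3 mA

Total conductance ΣG = 1/2.13 + 1/12.2 + 1/9.27 = 0.6593 (units of 1/kΩ).
Current divider: I(R_a) = I_total · G_k/ΣG = 18.7 × (0.4695/0.6593) = 18.7 × 0.7121 = 13.32 mA.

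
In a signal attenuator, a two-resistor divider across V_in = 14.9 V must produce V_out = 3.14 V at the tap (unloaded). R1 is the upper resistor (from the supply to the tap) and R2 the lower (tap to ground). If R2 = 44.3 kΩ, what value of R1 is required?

R1 ≈ 166 kΩ

V_out/V_in = R2/(R1+R2) = 0.2107.
So R1 = R2 · (V_in/V_out − 1) = 44.3 × (14.9/3.14 − 1) = 44.3 × 3.745 = 165.9 kΩ.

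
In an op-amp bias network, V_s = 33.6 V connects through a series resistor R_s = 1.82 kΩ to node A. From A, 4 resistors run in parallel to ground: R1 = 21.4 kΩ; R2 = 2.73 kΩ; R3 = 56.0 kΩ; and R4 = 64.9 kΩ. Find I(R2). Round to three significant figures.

Equivalent of the parallel group: R_p = 2.241 kΩ.
Node voltage V_A = V_s · R_p/(R_s + R_p) = 33.6 × 0.5518 = 18.54 V.
I(R2) = V_A / R2 = 18.54/2.73 = 6.791 mA.

I ≈ 6.79 mA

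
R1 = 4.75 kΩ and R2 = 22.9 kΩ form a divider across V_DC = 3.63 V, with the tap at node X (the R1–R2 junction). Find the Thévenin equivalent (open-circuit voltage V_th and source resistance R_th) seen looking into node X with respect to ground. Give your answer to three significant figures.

V_th is the unloaded tap voltage: V_DC · R2/(R1+R2) = 3.63 × 0.8282 = 3.006 V.
With V_DC suppressed (replaced by a short), R_th = R1 ‖ R2 = (4.750 × 22.9)/(4.750 + 22.9) = 3.934 kΩ.

V_th ≈ 3.01 V, R_th ≈ 3.93 kΩ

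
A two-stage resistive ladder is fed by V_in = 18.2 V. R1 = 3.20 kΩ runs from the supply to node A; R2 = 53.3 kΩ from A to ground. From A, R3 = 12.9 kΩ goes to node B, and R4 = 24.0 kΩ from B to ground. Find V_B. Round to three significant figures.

V_B ≈ 10.3 V

Looking into the second stage from A: R3 + R4 = 36.90 kΩ appears in parallel with R2.
Effective lower resistance at A: R2 ‖ 36.90 = 21.80 kΩ.
First divider: V_A = V_in · 21.80/(3.20 + 21.80) = 15.87 V.
Stage 2 is unloaded, so V_B = V_A · R4/(R3+R4) = 15.87 × 24.0/36.90 = 10.32 V.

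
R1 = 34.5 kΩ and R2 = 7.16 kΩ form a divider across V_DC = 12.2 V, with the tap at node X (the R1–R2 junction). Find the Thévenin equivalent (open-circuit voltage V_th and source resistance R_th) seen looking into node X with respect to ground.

With X open, the divider is unloaded: V_th = 12.2 × 7.16/41.66 = 2.097 V.
Looking into X with the source shorted: R_th = R1·R2/(R1+R2) = 34.50 × 7.16/41.66 = 5.929 kΩ.

V_th ≈ 2.10 V, R_th ≈ 5.93 kΩ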